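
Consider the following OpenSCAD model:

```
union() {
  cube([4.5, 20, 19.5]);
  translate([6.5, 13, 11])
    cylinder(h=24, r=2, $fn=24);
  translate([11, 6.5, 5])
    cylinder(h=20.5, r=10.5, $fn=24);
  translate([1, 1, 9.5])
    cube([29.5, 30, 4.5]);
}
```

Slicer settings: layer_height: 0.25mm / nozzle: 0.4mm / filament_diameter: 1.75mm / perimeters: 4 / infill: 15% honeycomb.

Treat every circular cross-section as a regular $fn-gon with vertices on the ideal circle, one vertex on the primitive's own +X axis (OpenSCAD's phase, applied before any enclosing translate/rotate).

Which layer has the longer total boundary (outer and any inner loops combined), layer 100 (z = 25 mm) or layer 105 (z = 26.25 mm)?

Layer 100 (z = 25): the cube is absent (z outside [0, 19.5]); the r=2 cylinder at (6.5, 13) contributes a regular 24-gon of circumradius 2 (perimeter = 2·24·2.000·sin(180°/24) = 12.53 mm); the r=10.5 cylinder at (11, 6.5) gives a regular 24-gon of circumradius 10.5 (constant along its height) (perimeter = 2·24·10.500·sin(180°/24) = 65.79 mm); the cube at (1, 1) does not reach this height (z outside [9.5, 14]); Merging all regions: the r=2 cylinder at (6.5, 13) lies entirely inside the r=10.5 cylinder at (11, 6.5), so the union is just the r=10.5 cylinder at (11, 6.5) — boundary = 65.79 mm. So its perimeter = 65.79 mm. Layer 105 (z = 26.25): the cube is not intersected at this z (z outside [0, 19.5]); the r=2 cylinder at (6.5, 13) contributes a regular 24-gon of circumradius 2 (perimeter = 2·24·2.000·sin(180°/24) = 12.53 mm); the cylinder at (11, 6.5) is not intersected at this z (z outside [5, 25.5]); the cube at (1, 1) does not reach this height (z outside [9.5, 14]); Combining (union): only the r=2 cylinder at (6.5, 13) is present, so the union is just that shape — boundary = 12.53 mm. So its perimeter = 12.53 mm. Layer 100 is larger (65.79 vs 12.53 mm).

layer 100 (z = 25 mm)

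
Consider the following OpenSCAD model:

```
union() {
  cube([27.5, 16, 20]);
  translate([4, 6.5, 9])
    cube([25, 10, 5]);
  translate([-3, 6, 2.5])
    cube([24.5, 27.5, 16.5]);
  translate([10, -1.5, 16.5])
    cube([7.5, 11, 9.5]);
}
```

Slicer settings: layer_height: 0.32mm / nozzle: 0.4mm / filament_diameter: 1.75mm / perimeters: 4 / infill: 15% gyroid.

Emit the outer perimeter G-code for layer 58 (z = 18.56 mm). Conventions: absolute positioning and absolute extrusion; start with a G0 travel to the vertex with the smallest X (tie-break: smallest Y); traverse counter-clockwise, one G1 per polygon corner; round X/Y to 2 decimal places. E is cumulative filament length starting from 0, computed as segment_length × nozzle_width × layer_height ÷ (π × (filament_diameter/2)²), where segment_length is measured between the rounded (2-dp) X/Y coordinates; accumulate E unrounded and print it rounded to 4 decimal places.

G0 X-3.00 Y6.00 Z18.56
G1 X0.00 Y6.00 E0.1596
G1 X0.00 Y0.00 E0.4789
G1 X10.00 Y0.00 E1.0111
G1 X10.00 Y-1.50 E1.0909
G1 X17.50 Y-1.50 E1.4901
G1 X17.50 Y0.00 E1.5699
G1 X27.50 Y0.00 E2.1020
G1 X27.50 Y16.00 E2.9535
G1 X21.50 Y16.00 E3.2728
G1 X21.50 Y33.50 E4.2041
G1 X-3.00 Y33.50 E5.5079
G1 X-3.00 Y6.00 E6.9713

At z = 18.56 mm: the cube (footprint 27.5×16) is included at this height; the cube at (4, 6.5) is not intersected at this z (z outside [9, 14]); the 24.5×27.5 cube at (-3, 6) contributes its full rectangle; the cube at (10, -1.5) (footprint 7.5×11) is included at this height; Combining (union): the regions partially overlap (shared area 286.25 mm²), so overlapping operands fuse into one piece — 1 connected region. The outline is a single polygon with 12 vertices. Extrusion per mm of travel: 0.4 × 0.32 / (π × 0.875²) = 0.053216. Accumulating E over each segment gives final E = 6.9713.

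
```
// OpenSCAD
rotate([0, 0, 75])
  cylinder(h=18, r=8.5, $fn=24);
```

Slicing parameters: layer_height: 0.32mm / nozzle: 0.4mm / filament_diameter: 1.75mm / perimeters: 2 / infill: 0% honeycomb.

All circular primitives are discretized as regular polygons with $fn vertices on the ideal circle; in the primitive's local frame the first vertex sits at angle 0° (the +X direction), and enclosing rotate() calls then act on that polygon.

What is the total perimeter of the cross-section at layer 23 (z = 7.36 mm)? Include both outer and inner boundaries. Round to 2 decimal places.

53.25 mm

At z = 7.36 mm: the cylinder: section is a regular 24-gon, circumradius r=8.5 (perimeter = 2·24·8.500·sin(180°/24) = 53.25 mm); (rotated 75° about Z; rotation is an isometry so areas/perimeters/island counts are preserved). Overall, the cross-section is a single solid region. Total boundary length (outer) = 53.25 mm.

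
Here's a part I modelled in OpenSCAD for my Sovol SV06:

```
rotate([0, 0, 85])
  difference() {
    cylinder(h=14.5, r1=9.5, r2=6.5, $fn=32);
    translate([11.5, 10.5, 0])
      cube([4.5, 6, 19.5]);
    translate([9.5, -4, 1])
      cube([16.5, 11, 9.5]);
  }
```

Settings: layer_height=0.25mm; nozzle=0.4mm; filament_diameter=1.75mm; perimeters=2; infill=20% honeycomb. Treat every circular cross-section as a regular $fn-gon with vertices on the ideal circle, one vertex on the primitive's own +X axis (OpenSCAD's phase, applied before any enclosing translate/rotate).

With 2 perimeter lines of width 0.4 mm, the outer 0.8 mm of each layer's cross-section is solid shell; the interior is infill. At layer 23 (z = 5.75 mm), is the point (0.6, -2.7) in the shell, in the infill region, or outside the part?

infill

At z = 5.75 mm: the cone (r1=9.5→r2=6.5) has section circumradius 8.310 here — a regular 32-gon; the cube at (11.5, 10.5) is present — its section is the full 4.5×6 rectangle; the 16.5×11 cube at (9.5, -4) contributes its full rectangle; After the difference (first − rest): starting from the cone, the 4.5×6 cube at (11.5, 10.5) misses the remaining region (no effect); the 16.5×11 cube at (9.5, -4) misses the remaining region (no effect) — 1 connected region; (whole slice rotated 85° about Z — lengths, areas and connectivity unchanged). Overall, the cross-section is a single solid region. Undo the 85° rotation: the query point maps to (-2.637, -0.833) in the un-rotated model frame. The nearest boundary edge runs (-7.68, -3.18)→(-8.15, -1.62); distance from the point to it = 5.50 mm. The point is inside the cross-section and 5.50 mm from the nearest boundary — more than the 0.8 mm shell width (2 × 0.4), so it's in the infill interior.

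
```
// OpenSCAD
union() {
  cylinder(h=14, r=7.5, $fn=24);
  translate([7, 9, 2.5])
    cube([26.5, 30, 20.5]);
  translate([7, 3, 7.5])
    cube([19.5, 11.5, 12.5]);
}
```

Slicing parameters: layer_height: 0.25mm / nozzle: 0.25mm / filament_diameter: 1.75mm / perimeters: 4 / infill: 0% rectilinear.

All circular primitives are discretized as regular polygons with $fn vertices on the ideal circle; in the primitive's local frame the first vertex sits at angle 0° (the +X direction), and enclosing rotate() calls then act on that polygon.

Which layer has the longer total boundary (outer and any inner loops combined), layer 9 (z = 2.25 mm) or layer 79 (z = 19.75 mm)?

Layer 9 (z = 2.25): the r=7.5 cylinder gives a regular 24-gon of circumradius 7.5 (constant along its height) (perimeter = 2·24·7.500·sin(180°/24) = 46.99 mm); the cube at (7, 9) is not intersected at this z (z outside [2.5, 23]); the cube at (7, 3) is absent (z outside [7.5, 20]); Combining (union): only the r=7.5 cylinder is present, so the union is just that shape — boundary = 46.99 mm. So its perimeter = 46.99 mm. Layer 79 (z = 19.75): the cylinder is not intersected at this z (z outside [0, 14]); the cube at (7, 9) (footprint 26.5×30) is included at this height (perimeter 113.00 mm); the 19.5×11.5 cube at (7, 3) contributes its full rectangle (perimeter 62.00 mm); Combining (union): the regions partially overlap (shared area 107.25 mm²), so the edge portions inside another operand are dropped and the merged outline is re-measured after clipping — boundary = 125.00 mm. So its perimeter = 125.00 mm. Layer 79 is larger (125.00 vs 46.99 mm).

layer 79 (z = 19.75 mm)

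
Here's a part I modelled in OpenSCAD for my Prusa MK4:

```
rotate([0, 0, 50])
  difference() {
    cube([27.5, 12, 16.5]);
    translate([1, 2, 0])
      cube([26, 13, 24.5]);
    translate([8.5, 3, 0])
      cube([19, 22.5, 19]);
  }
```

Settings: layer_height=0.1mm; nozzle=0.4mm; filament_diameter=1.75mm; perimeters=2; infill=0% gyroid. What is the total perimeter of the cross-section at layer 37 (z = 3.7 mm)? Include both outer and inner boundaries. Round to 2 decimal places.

81.00 mm

At z = 3.7 mm: the cube (footprint 27.5×12) is included at this height (perimeter 79.00 mm); the 26×13 cube at (1, 2) contributes its full rectangle (perimeter 78.00 mm); the 19×22.5 cube at (8.5, 3) contributes its full rectangle (perimeter 83.00 mm); After the difference (first − rest): starting from the 27.5×12 cube, the 26×13 cube at (1, 2) partially overlaps it — only the 260.00 mm² overlap (of its 338.00 mm²) is removed, clipping the outline; the 19×22.5 cube at (8.5, 3) partially overlaps it — only the 4.50 mm² overlap (of its 427.50 mm²) is removed, clipping the outline — boundary = 81.00 mm; (rotated 50° about Z; rotation is an isometry so areas/perimeters/island counts are preserved). Overall, the cross-section is a single solid region. Total boundary length (outer) = 81.00 mm.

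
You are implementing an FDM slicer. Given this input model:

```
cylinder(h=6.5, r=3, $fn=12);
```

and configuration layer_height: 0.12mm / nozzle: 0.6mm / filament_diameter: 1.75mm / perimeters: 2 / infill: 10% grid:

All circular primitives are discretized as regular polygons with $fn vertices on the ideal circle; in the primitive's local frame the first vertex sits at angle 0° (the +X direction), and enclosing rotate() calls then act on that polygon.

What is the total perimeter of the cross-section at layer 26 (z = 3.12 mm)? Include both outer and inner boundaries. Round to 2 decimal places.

At z = 3.12 mm: the cylinder: section is a regular 12-gon, circumradius r=3 (perimeter = 2·12·3.000·sin(180°/12) = 18.63 mm). Overall, the cross-section is a single solid region. Total boundary length (outer) = 18.63 mm.

18.63 mm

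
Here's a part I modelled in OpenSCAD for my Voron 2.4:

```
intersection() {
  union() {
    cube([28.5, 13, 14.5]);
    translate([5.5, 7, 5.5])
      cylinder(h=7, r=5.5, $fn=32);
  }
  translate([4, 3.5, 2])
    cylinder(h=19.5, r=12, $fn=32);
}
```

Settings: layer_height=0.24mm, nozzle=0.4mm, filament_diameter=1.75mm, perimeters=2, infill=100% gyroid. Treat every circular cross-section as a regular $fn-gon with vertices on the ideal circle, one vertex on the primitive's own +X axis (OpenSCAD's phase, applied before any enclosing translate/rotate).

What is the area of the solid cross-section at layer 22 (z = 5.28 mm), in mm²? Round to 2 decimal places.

193.43 mm²

At z = 5.28 mm: the cube (footprint 28.5×13) is included at this height (area 370.50 mm²); the cylinder at (5.5, 7) is absent (z outside [5.5, 12.5]); Merging all regions: only the 28.5×13 cube is present, so the union is just that shape — area = 370.50 mm²; the r=12 cylinder at (4, 3.5) gives a regular 32-gon of circumradius 12 (constant along its height) (area = (32/2)·12.000²·sin(360°/32) = 449.49 mm²); Keeping only the common overlap: the r=12 cylinder at (4, 3.5) partially overlaps the result so far; clipping to the common part keeps 193.43 mm² — area = 193.43 mm². Overall, the cross-section is a single solid region. Net area = 193.43 mm².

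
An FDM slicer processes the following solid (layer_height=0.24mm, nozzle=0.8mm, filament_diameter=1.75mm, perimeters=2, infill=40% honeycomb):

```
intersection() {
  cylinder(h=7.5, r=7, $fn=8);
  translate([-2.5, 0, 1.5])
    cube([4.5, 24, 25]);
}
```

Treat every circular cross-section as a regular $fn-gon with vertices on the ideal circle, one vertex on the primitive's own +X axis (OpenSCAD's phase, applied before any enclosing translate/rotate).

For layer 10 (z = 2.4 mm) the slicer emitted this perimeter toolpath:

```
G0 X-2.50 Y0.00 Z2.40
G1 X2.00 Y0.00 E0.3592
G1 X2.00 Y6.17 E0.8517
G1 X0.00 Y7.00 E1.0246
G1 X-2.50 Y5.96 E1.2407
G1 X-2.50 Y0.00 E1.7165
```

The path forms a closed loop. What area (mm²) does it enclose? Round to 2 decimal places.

Apply the shoelace formula to the sequence of (X, Y) vertices; enclosed area = 29.37 mm².

29.37 mm²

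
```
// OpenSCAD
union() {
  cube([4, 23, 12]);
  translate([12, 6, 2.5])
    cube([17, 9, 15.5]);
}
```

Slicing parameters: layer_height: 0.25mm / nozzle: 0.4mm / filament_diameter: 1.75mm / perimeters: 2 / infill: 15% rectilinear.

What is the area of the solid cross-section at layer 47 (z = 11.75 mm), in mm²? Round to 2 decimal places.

At z = 11.75 mm: the cube (footprint 4×23) is included at this height (area 92.00 mm²); the 17×9 cube at (12, 6) contributes its full rectangle (area 153.00 mm²); Combining (union): the 2 present regions are separate (no shared area or edge), so areas and boundary lengths simply add and each stays a separate island — area = 245.00 mm². Overall, the cross-section has 2 separate islands. Net area = 245.00 mm².

245.00 mm²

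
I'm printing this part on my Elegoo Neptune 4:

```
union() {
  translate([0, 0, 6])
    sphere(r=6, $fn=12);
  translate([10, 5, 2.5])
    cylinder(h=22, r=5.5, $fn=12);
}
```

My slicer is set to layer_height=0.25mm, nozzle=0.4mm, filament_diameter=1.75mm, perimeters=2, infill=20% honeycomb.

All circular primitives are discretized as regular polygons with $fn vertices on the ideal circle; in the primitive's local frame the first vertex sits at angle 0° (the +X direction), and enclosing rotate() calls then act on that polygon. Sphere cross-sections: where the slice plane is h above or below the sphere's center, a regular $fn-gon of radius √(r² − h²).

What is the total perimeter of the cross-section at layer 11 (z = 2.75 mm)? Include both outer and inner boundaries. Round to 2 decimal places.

65.49 mm

At z = 2.75 mm: the r=6 sphere contributes a regular 12-gon of circumradius √(6²−3.25²) = 5.044 (perimeter = 2·12·5.044·sin(180°/12) = 31.33 mm); the cylinder at (10, 5): section is a regular 12-gon, circumradius r=5.5 (perimeter = 2·12·5.500·sin(180°/12) = 34.16 mm); Taking the union: the 2 present regions are separate (no shared area or edge), so areas and boundary lengths simply add and each stays a separate island — boundary = 65.49 mm. Overall, the cross-section has 2 separate islands. Total boundary length (outer) = 65.49 mm.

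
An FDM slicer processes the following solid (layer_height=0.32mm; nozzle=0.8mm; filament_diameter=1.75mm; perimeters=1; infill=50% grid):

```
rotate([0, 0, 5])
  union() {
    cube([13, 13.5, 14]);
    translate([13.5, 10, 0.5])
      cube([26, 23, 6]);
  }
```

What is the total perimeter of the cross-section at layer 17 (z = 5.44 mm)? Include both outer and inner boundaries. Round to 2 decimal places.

At z = 5.44 mm: the 13×13.5 cube contributes its full rectangle (perimeter 53.00 mm); the cube at (13.5, 10) (footprint 26×23) is included at this height (perimeter 98.00 mm); Merging all regions: the 2 present regions are separate (no shared area or edge), so areas and boundary lengths simply add and each stays a separate island — boundary = 151.00 mm; (whole slice rotated 5° about Z — lengths, areas and connectivity unchanged). Overall, the cross-section has 2 separate islands. Total boundary length (outer) = 151.00 mm.

151.00 mm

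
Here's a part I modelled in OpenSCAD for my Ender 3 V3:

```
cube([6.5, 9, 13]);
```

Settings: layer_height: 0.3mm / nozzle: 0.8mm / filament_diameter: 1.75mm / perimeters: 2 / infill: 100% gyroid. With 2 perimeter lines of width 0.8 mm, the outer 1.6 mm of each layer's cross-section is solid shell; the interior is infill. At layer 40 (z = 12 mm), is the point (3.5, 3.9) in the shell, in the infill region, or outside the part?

At z = 12 mm: the 6.5×9 cube contributes its full rectangle. Overall, the cross-section is a single solid region. The nearest boundary edge runs (6.50, 0.00)→(6.50, 9.00); distance from the point to it = 3.00 mm. The point is inside the cross-section and 3.00 mm from the nearest boundary — more than the 1.6 mm shell width (2 × 0.8), so it's in the infill interior.

infill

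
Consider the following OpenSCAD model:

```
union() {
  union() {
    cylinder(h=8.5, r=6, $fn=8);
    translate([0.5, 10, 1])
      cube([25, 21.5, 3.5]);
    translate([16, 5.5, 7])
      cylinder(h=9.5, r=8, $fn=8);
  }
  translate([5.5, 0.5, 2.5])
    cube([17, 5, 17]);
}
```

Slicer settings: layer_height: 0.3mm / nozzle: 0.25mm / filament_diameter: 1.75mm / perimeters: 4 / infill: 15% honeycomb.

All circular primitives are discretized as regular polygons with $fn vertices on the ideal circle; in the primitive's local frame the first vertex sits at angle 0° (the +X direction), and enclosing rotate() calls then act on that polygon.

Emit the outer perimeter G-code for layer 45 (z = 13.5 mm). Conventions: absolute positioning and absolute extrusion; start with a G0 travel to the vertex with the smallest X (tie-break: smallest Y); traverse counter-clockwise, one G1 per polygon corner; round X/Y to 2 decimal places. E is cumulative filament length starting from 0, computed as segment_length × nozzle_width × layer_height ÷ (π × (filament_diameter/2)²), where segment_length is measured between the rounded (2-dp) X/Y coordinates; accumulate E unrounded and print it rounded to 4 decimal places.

At z = 13.5 mm: the cylinder is absent (z outside [0, 8.5]); the cube at (0.5, 10) is absent (z outside [1, 4.5]); the cylinder at (16, 5.5): section is a regular 8-gon, circumradius r=8; Combining (union): only the r=8 cylinder at (16, 5.5) is present, so the union is just that shape — 1 connected region; the 17×5 cube at (5.5, 0.5) contributes its full rectangle; Combining (union): the regions partially overlap (shared area 66.93 mm²), so overlapping operands fuse into one piece — 1 connected region. The outline is a single polygon with 14 vertices. Extrusion per mm of travel: 0.25 × 0.3 / (π × 0.875²) = 0.031181. Accumulating E over each segment gives final E = 1.7497.

G0 X5.50 Y0.50 Z13.50
G1 X10.07 Y0.50 E0.1425
G1 X10.34 Y-0.16 E0.1647
G1 X16.00 Y-2.50 E0.3557
G1 X21.66 Y-0.16 E0.5467
G1 X21.93 Y0.50 E0.5689
G1 X22.50 Y0.50 E0.5867
G1 X22.50 Y1.88 E0.6297
G1 X24.00 Y5.50 E0.7519
G1 X21.66 Y11.16 E0.9429
G1 X16.00 Y13.50 E1.1339
G1 X10.34 Y11.16 E1.3248
G1 X8.00 Y5.50 E1.5158
G1 X5.50 Y5.50 E1.5938
G1 X5.50 Y0.50 E1.7497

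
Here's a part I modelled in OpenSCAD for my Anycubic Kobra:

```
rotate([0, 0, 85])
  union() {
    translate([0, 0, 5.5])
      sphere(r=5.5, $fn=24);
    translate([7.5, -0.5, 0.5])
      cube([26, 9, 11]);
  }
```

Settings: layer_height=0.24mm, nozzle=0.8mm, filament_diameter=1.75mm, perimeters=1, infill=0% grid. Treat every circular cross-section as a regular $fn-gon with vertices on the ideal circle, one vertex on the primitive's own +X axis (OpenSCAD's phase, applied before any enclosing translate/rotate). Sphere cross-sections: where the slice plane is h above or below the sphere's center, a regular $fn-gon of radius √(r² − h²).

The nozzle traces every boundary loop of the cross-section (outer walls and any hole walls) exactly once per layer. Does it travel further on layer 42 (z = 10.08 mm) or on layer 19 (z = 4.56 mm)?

layer 19 (z = 4.56 mm)

Layer 42 (z = 10.08): the sphere: section is a regular 24-gon, circumradius = √(r²−h²) = √(5.5²−4.58²) = 3.045 (perimeter = 2·24·3.045·sin(180°/24) = 19.08 mm); the cube at (7.5, -0.5) is present — its section is the full 26×9 rectangle (perimeter 70.00 mm); Taking the union: the 2 present regions are separate (no shared area or edge), so areas and boundary lengths simply add and each stays a separate island — boundary = 89.08 mm; (whole slice rotated 85° about Z — lengths, areas and connectivity unchanged). So its perimeter = 89.08 mm. Layer 19 (z = 4.56): the r=5.5 sphere contributes a regular 24-gon of circumradius √(5.5²−0.94²) = 5.419 (perimeter = 2·24·5.419·sin(180°/24) = 33.95 mm); the cube at (7.5, -0.5) (footprint 26×9) is included at this height (perimeter 70.00 mm); Taking the union: the 2 present regions are separate (no shared area or edge), so areas and boundary lengths simply add and each stays a separate island — boundary = 103.95 mm; (whole slice rotated 85° about Z — lengths, areas and connectivity unchanged). So its perimeter = 103.95 mm. Layer 19 is larger (103.95 vs 89.08 mm).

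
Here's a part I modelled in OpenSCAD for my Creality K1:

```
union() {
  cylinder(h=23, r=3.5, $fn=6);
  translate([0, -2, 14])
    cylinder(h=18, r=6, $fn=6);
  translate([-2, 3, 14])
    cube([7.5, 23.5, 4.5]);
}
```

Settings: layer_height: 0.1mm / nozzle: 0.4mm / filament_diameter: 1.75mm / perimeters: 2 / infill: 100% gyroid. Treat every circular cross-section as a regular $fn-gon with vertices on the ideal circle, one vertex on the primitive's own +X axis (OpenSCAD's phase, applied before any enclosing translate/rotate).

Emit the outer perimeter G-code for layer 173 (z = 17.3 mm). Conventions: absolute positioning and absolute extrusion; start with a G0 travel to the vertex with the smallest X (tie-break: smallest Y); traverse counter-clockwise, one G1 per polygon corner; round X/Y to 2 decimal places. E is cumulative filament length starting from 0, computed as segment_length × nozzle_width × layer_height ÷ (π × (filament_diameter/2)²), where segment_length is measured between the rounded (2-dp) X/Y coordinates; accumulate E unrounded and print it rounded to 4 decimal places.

G0 X-6.00 Y-2.00 Z17.30
G1 X-3.00 Y-7.20 E0.0998
G1 X3.00 Y-7.20 E0.1996
G1 X6.00 Y-2.00 E0.2995
G1 X3.11 Y3.00 E0.3955
G1 X5.50 Y3.00 E0.4352
G1 X5.50 Y26.50 E0.8260
G1 X-2.00 Y26.50 E0.9508
G1 X-2.00 Y3.20 E1.3383
G1 X-3.00 Y3.20 E1.3549
G1 X-6.00 Y-2.00 E1.4547

At z = 17.3 mm: the r=3.5 cylinder gives a regular 6-gon of circumradius 3.5 (constant along its height); the r=6 cylinder at (0, -2) gives a regular 6-gon of circumradius 6 (constant along its height); the cube at (-2, 3) (footprint 7.5×23.5) is included at this height; Merging all regions: the regions partially overlap (shared area 32.82 mm²), so overlapping operands fuse into one piece — 1 connected region. The outline is a single polygon with 10 vertices. Extrusion per mm of travel: 0.4 × 0.1 / (π × 0.875²) = 0.016630. Accumulating E over each segment gives final E = 1.4547.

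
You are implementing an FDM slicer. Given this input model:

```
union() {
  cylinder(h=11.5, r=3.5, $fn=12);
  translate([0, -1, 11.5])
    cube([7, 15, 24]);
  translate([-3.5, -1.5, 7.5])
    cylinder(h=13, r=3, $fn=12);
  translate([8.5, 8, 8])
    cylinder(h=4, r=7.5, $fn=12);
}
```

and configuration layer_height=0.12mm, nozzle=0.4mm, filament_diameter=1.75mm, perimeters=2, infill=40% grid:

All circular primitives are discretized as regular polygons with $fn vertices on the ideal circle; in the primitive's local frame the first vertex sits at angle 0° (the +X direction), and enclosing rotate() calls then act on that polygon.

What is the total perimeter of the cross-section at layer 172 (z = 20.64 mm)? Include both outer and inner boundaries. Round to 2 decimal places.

At z = 20.64 mm: the cylinder is absent (z outside [0, 11.5]); the 7×15 cube at (0, -1) contributes its full rectangle (perimeter 44.00 mm); the cylinder at (-3.5, -1.5) is not intersected at this z (z outside [7.5, 20.5]); the cylinder at (8.5, 8) does not reach this height (z outside [8, 12]); Merging all regions: only the 7×15 cube at (0, -1) is present, so the union is just that shape — boundary = 44.00 mm. Overall, the cross-section is a single solid region. Total boundary length (outer) = 44.00 mm.

44.00 mm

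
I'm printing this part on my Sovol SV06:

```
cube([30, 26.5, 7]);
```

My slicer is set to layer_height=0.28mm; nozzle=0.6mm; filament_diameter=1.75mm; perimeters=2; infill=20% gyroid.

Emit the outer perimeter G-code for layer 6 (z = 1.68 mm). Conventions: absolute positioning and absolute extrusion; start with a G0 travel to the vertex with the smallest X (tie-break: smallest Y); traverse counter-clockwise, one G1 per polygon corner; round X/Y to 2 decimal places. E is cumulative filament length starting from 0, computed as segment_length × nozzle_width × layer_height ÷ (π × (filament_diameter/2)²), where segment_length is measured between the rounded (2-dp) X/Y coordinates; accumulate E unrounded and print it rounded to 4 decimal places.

At z = 1.68 mm: the 30×26.5 cube contributes its full rectangle. The outline is a single polygon with 4 vertices. Extrusion per mm of travel: 0.6 × 0.28 / (π × 0.875²) = 0.069846. Accumulating E over each segment gives final E = 7.8926.

G0 X0.00 Y0.00 Z1.68
G1 X30.00 Y0.00 E2.0954
G1 X30.00 Y26.50 E3.9463
G1 X0.00 Y26.50 E6.0417
G1 X0.00 Y0.00 E7.8926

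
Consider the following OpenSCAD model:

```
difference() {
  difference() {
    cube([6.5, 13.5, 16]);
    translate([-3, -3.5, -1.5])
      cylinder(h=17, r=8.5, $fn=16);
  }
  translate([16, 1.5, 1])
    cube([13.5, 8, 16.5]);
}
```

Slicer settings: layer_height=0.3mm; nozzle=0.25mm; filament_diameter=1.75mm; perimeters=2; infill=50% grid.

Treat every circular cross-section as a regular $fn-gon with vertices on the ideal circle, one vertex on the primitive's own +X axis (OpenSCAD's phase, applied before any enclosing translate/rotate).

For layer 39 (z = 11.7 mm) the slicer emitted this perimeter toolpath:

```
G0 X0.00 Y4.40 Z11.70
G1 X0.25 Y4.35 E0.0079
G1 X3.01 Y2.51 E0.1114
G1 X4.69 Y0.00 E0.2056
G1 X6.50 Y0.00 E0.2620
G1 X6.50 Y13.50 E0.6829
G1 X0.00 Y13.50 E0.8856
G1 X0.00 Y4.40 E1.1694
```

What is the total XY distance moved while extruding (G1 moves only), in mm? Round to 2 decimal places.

Sum the Euclidean lengths of each G1 segment: total = 37.50 mm.

37.50 mm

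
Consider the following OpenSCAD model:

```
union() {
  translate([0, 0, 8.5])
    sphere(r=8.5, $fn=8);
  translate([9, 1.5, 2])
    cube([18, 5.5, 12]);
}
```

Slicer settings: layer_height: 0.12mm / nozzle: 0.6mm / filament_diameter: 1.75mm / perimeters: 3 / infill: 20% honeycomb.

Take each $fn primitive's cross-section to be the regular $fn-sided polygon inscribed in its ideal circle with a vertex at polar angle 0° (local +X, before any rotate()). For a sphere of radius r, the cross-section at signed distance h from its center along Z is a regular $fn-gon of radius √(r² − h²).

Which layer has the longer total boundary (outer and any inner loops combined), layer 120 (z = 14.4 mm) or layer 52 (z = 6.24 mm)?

Layer 120 (z = 14.4): the r=8.5 sphere slices to a regular 8-gon of circumradius 6.119 (√(r²−h²) with h=5.9 from center) (perimeter = 2·8·6.119·sin(180°/8) = 37.47 mm); the cube at (9, 1.5) is not intersected at this z (z outside [2, 14]); Taking the union: only the r=8.5 sphere is present, so the union is just that shape — boundary = 37.47 mm. So its perimeter = 37.47 mm. Layer 52 (z = 6.24): the r=8.5 sphere contributes a regular 8-gon of circumradius √(8.5²−2.26²) = 8.194 (perimeter = 2·8·8.194·sin(180°/8) = 50.17 mm); the cube at (9, 1.5) is present — its section is the full 18×5.5 rectangle (perimeter 47.00 mm); Taking the union: the 2 present regions are separate (no shared area or edge), so areas and boundary lengths simply add and each stays a separate island — boundary = 97.17 mm. So its perimeter = 97.17 mm. Layer 52 is larger (97.17 vs 37.47 mm).

layer 52 (z = 6.24 mm)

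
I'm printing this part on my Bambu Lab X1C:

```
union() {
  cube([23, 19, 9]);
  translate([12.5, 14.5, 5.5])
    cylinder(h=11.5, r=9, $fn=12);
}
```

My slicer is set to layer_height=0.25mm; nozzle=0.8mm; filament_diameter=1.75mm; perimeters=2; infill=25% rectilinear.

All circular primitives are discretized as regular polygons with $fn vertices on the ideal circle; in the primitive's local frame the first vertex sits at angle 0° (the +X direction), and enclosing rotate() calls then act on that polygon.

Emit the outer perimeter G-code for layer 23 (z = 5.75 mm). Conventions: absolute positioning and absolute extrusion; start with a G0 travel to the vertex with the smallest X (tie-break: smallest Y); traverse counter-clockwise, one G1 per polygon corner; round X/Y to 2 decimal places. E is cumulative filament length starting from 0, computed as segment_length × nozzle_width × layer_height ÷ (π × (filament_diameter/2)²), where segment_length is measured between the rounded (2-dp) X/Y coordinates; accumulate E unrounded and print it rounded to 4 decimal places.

G0 X0.00 Y0.00 Z5.75
G1 X23.00 Y0.00 E1.9125
G1 X23.00 Y19.00 E3.4923
G1 X20.29 Y19.00 E3.7177
G1 X17.00 Y22.29 E4.1045
G1 X12.50 Y23.50 E4.4920
G1 X8.00 Y22.29 E4.8795
G1 X4.71 Y19.00 E5.2663
G1 X0.00 Y19.00 E5.6580
G1 X0.00 Y0.00 E7.2378

At z = 5.75 mm: the 23×19 cube contributes its full rectangle; the cylinder at (12.5, 14.5): section is a regular 12-gon, circumradius r=9; Taking the union: the regions partially overlap (shared area 197.07 mm²), so overlapping operands fuse into one piece — 1 connected region. The outline is a single polygon with 9 vertices. Extrusion per mm of travel: 0.8 × 0.25 / (π × 0.875²) = 0.083150. Accumulating E over each segment gives final E = 7.2378.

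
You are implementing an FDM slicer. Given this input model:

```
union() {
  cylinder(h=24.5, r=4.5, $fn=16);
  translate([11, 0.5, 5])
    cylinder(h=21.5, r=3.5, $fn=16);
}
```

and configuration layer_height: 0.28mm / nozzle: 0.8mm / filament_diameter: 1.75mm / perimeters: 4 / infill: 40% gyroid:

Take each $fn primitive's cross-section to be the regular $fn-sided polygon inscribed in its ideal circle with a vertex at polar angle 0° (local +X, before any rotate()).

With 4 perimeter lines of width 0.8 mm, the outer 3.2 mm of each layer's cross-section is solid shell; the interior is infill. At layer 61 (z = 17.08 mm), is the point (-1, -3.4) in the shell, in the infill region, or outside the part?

At z = 17.08 mm: the r=4.5 cylinder gives a regular 16-gon of circumradius 4.5 (constant along its height); the r=3.5 cylinder at (11, 0.5) gives a regular 16-gon of circumradius 3.5 (constant along its height); Combining (union): the 2 present regions are separate (no shared area or edge), so areas and boundary lengths simply add and each stays a separate island — 2 connected regions. Overall, the cross-section has 2 separate islands. The nearest boundary edge runs (-0.00, -4.50)→(-1.72, -4.16); distance from the point to it = 0.88 mm. (Shell/infill is judged within the island containing the point — the largest one.) The point is inside the cross-section, 0.88 mm from the nearest boundary — within the 3.2 mm shell band (4 × 0.8).

shell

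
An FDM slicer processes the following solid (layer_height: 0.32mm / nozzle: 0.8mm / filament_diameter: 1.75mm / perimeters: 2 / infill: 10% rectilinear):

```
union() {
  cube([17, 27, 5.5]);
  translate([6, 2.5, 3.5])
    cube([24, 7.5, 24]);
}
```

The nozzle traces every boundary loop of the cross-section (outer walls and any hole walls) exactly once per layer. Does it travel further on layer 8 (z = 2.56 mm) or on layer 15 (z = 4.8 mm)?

Layer 8 (z = 2.56): the cube (footprint 17×27) is included at this height (perimeter 88.00 mm); the cube at (6, 2.5) is not intersected at this z (z outside [3.5, 27.5]); Combining (union): only the 17×27 cube is present, so the union is just that shape — boundary = 88.00 mm. So its perimeter = 88.00 mm. Layer 15 (z = 4.8): the 17×27 cube contributes its full rectangle (perimeter 88.00 mm); the cube at (6, 2.5) (footprint 24×7.5) is included at this height (perimeter 63.00 mm); Merging all regions: the regions partially overlap (shared area 82.50 mm²), so the edge portions inside another operand are dropped and the merged outline is re-measured after clipping — boundary = 114.00 mm. So its perimeter = 114.00 mm. Layer 15 is larger (114.00 vs 88.00 mm).

layer 15 (z = 4.8 mm)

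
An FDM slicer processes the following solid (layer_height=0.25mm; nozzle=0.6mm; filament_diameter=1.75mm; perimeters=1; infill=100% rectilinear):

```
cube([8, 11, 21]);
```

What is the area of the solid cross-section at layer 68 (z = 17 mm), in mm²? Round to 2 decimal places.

At z = 17 mm: the cube (footprint 8×11) is included at this height (area 88.00 mm²). Overall, the cross-section is a single solid region. Net area = 88.00 mm².

88.00 mm²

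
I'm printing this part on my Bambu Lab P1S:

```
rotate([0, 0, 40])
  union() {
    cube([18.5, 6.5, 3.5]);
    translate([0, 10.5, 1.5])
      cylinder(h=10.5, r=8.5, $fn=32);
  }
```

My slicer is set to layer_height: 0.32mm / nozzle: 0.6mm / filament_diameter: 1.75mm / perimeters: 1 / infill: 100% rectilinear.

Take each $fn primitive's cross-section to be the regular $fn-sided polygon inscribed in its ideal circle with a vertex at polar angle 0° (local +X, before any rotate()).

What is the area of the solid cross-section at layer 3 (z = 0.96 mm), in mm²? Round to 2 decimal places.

At z = 0.96 mm: the 18.5×6.5 cube contributes its full rectangle (area 120.25 mm²); the cylinder at (0, 10.5) is not intersected at this z (z outside [1.5, 12]); Merging all regions: only the 18.5×6.5 cube is present, so the union is just that shape — area = 120.25 mm²; (whole slice rotated 40° about Z — lengths, areas and connectivity unchanged). Overall, the cross-section is a single solid region. Net area = 120.25 mm².

120.25 mm²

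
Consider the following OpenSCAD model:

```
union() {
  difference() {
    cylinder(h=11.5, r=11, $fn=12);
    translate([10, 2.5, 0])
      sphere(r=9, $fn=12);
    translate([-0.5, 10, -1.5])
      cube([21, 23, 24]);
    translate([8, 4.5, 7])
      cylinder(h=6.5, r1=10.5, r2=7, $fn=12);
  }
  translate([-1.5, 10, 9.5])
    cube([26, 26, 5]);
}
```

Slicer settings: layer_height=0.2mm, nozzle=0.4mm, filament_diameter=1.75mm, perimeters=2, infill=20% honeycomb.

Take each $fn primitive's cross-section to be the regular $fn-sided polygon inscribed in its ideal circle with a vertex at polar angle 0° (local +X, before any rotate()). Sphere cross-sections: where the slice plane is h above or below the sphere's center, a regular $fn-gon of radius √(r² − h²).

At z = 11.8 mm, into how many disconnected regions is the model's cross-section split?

At z = 11.8 mm: the cylinder is absent (z outside [0, 11.5]); the sphere at (10, 2.5) is absent (|z−center|=11.800 > r=9); the cube at (-0.5, 10) is present — its section is the full 21×23 rectangle; the cone at (8, 4.5) (r1=10.5→r2=7) has section circumradius 7.915 here — a regular 12-gon; After the difference (first − rest): the first operand is absent here, so nothing remains; the cube at (-1.5, 10) (footprint 26×26) is included at this height; Taking the union: only the 26×26 cube at (-1.5, 10) is present, so the union is just that shape — 1 connected region. The result has 1 disconnected region.

1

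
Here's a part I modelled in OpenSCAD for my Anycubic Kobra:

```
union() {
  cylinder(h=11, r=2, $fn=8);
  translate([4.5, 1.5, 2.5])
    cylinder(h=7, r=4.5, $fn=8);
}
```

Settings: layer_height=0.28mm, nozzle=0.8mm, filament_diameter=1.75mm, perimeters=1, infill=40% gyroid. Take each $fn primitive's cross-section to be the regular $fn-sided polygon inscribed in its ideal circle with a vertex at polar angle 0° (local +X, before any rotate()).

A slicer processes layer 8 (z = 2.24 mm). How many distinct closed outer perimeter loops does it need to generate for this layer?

At z = 2.24 mm: the r=2 cylinder contributes a regular 8-gon of circumradius 2; the cylinder at (4.5, 1.5) is absent (z outside [2.5, 9.5]); Combining (union): only the r=2 cylinder is present, so the union is just that shape — 1 connected region. The result has 1 disconnected region.

1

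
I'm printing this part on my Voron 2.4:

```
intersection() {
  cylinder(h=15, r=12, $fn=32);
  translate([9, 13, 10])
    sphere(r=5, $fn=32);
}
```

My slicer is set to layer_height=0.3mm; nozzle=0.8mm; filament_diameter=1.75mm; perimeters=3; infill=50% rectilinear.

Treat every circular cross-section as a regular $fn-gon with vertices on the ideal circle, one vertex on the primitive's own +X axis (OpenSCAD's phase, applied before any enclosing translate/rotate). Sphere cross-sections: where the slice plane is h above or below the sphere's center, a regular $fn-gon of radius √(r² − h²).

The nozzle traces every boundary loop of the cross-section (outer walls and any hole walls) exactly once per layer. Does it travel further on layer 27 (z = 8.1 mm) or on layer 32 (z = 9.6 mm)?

Layer 27 (z = 8.1): the cylinder: section is a regular 32-gon, circumradius r=12 (perimeter = 2·32·12.000·sin(180°/32) = 75.28 mm); the r=5 sphere at (9, 13) slices to a regular 32-gon of circumradius 4.625 (√(r²−h²) with h=1.9 from center) (perimeter = 2·32·4.625·sin(180°/32) = 29.01 mm); After intersecting: the r=5 sphere at (9, 13) partially overlaps the r=12 cylinder; clipping to the common part keeps 2.24 mm² — boundary = 9.09 mm. So its perimeter = 9.09 mm. Layer 32 (z = 9.6): the r=12 cylinder gives a regular 32-gon of circumradius 12 (constant along its height) (perimeter = 2·32·12.000·sin(180°/32) = 75.28 mm); the r=5 sphere at (9, 13) contributes a regular 32-gon of circumradius √(5²−0.4²) = 4.984 (perimeter = 2·32·4.984·sin(180°/32) = 31.26 mm); Keeping only the common overlap: the r=5 sphere at (9, 13) partially overlaps the r=12 cylinder; clipping to the common part keeps 4.11 mm² — boundary = 11.30 mm. So its perimeter = 11.30 mm. Layer 32 is larger (11.30 vs 9.09 mm).

layer 32 (z = 9.6 mm)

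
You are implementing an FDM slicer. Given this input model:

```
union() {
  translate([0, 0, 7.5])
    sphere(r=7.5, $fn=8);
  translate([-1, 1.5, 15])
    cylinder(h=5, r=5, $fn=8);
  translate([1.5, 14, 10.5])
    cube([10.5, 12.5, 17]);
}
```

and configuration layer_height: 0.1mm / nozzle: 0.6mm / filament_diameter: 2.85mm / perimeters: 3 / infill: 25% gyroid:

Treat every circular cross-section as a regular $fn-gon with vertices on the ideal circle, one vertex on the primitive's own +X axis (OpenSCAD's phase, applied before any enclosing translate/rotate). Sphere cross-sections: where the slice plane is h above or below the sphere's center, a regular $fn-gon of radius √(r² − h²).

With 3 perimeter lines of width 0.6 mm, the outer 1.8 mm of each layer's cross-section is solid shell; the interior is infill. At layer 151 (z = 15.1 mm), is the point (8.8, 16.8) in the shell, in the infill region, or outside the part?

infill

At z = 15.1 mm: the sphere is not intersected at this z (|z−center|=7.600 > r=7.5); the cylinder at (-1, 1.5): section is a regular 8-gon, circumradius r=5; the cube at (1.5, 14) (footprint 10.5×12.5) is included at this height; Merging all regions: the 2 present regions are separate (no shared area or edge), so areas and boundary lengths simply add and each stays a separate island — 2 connected regions. Overall, the cross-section has 2 separate islands. The nearest boundary edge runs (12.00, 14.00)→(1.50, 14.00); distance from the point to it = 2.80 mm. (Shell/infill is judged within the island containing the point — the largest one.) The point is inside the cross-section and 2.80 mm from the nearest boundary — more than the 1.8 mm shell width (3 × 0.6), so it's in the infill interior.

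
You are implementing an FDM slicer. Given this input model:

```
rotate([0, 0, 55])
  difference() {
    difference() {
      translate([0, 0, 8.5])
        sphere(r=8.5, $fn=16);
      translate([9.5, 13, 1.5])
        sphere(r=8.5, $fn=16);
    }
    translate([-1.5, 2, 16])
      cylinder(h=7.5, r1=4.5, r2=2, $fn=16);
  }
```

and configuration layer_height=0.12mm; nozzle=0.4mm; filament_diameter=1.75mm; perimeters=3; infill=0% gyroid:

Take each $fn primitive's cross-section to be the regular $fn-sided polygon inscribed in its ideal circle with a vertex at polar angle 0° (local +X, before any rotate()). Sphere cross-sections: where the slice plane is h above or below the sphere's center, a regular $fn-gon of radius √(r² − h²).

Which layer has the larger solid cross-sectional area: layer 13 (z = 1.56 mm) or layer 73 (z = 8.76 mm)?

Layer 13 (z = 1.56): the sphere: section is a regular 16-gon, circumradius = √(r²−h²) = √(8.5²−6.94²) = 4.908 (area = (16/2)·4.908²·sin(360°/16) = 73.74 mm²); the r=8.5 sphere at (9.5, 13) slices to a regular 16-gon of circumradius 8.500 (√(r²−h²) with h=0.06 from center) (area = (16/2)·8.500²·sin(360°/16) = 221.18 mm²); Taking the first minus the rest: starting from the r=8.5 sphere (73.74 mm²), the r=8.5 sphere at (9.5, 13) misses the remaining region (no effect) — area = 73.74 mm²; the cone at (-1.5, 2) does not reach this height (z outside [16, 23.5]); After the difference (first − rest): none of the subtracted shapes is present at this height, so that combined region is unchanged — area = 73.74 mm²; (rotated 55° about Z; rotation is an isometry so areas/perimeters/island counts are preserved). So its area = 73.74 mm². Layer 73 (z = 8.76): the r=8.5 sphere contributes a regular 16-gon of circumradius √(8.5²−0.26²) = 8.496 (area = (16/2)·8.496²·sin(360°/16) = 220.98 mm²); the sphere at (9.5, 13): section is a regular 16-gon, circumradius = √(r²−h²) = √(8.5²−7.26²) = 4.421 (area = (16/2)·4.421²·sin(360°/16) = 59.83 mm²); Subtracting the remaining from the first: starting from the r=8.5 sphere (220.98 mm²), the r=8.5 sphere at (9.5, 13) misses the remaining region (no effect) — area = 220.98 mm²; the cone at (-1.5, 2) is absent (z outside [16, 23.5]); Taking the first minus the rest: none of the subtracted shapes is present at this height, so the result so far is unchanged — area = 220.98 mm²; (rotated 55° about Z; rotation is an isometry so areas/perimeters/island counts are preserved). So its area = 220.98 mm². Layer 73 is larger (220.98 vs 73.74 mm²).

layer 73 (z = 8.76 mm)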